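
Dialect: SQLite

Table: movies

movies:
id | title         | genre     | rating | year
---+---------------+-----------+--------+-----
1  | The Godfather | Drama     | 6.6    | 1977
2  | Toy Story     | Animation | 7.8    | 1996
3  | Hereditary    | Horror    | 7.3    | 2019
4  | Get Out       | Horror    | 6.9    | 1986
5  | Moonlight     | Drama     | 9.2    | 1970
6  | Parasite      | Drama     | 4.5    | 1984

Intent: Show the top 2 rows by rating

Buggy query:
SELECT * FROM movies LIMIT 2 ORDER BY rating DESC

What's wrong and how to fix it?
Bug: LIMIT must come after ORDER BY

Fix: Swap the clauses: ORDER BY first, then LIMIT

Corrected query:
SELECT * FROM movies ORDER BY rating DESC LIMIT 2

Result:
id | title     | genre     | rating | year
---+-----------+-----------+--------+-----
5  | Moonlight | Drama     | 9.2    | 1970
2  | Toy Story | Animation | 7.8    | 1996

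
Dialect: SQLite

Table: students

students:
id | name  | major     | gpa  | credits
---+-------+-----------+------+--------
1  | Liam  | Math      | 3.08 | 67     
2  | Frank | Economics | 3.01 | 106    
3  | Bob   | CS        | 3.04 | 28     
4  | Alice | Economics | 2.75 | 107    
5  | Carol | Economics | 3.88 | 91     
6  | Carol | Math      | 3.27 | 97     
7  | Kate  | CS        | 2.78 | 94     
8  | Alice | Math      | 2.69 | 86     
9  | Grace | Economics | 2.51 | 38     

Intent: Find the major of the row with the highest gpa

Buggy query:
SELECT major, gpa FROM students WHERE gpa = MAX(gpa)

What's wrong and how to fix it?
Bug: MAX(gpa) is an aggregate and cannot be used directly in WHERE

Fix: Wrap MAX in a scalar subquery so WHERE compares against a single value

Corrected query:
SELECT major, gpa FROM students WHERE gpa = (SELECT MAX(gpa) FROM students)

Result:
major     | gpa 
----------+-----
Economics | 3.88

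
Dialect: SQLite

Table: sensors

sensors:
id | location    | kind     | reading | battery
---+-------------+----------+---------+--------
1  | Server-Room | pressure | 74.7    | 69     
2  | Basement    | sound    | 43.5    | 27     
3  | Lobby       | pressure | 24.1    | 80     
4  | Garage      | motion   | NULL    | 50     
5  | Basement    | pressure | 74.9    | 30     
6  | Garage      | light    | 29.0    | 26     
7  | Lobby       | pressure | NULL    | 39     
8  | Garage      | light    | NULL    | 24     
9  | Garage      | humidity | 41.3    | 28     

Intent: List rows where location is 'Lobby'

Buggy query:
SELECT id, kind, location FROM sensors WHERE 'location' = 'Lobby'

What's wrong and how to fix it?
Bug: 'location' in single quotes is a string literal, not the column; the comparison is literal-vs-literal and never true

Fix: Reference the column as location without single quotes

Corrected query:
SELECT id, kind, location FROM sensors WHERE location = 'Lobby'

Result:
id | kind     | location
---+----------+---------
3  | pressure | Lobby   
7  | pressure | Lobby   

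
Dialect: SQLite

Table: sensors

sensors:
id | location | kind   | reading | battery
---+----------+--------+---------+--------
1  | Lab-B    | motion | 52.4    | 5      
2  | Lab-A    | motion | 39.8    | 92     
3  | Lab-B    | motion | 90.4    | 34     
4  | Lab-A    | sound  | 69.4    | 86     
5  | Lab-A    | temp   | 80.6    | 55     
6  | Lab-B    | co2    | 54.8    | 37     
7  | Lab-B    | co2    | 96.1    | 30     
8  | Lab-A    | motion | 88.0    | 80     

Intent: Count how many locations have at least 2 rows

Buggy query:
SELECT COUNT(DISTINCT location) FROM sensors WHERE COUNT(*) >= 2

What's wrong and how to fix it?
Bug: WHERE filters individual rows, not groups, so a group-level COUNT is invalid there

Fix: Group first with HAVING COUNT(*) >= 2, then COUNT the resulting groups

Corrected query:
SELECT COUNT(*) FROM (SELECT location FROM sensors GROUP BY location HAVING COUNT(*) >= 2)

Result:
COUNT(*)
--------
2       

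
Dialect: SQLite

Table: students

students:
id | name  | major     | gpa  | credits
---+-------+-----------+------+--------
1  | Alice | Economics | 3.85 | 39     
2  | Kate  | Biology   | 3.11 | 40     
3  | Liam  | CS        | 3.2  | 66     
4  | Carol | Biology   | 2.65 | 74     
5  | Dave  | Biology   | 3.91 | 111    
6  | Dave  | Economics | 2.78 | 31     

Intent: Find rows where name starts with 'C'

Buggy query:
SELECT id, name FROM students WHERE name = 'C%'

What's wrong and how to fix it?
Bug: '=' compares the literal string including the % character; pattern matching needs LIKE

Fix: Use LIKE for wildcard pattern matching

Corrected query:
SELECT id, name FROM students WHERE name LIKE 'C%'

Result:
id | name 
---+------
4  | Carol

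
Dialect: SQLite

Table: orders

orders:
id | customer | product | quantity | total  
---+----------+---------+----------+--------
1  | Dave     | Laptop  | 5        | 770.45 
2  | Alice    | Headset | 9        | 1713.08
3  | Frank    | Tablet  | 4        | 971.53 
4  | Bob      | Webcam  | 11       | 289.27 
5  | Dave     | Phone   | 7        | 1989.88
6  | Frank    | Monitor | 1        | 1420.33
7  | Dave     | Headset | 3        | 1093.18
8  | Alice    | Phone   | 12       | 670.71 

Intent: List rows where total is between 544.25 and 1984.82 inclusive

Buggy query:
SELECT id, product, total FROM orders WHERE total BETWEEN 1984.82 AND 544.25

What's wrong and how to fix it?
Bug: BETWEEN expects the lower bound first; with 1984.82 AND 544.25 the range is empty

Fix: Swap the bounds so the smaller value comes first

Corrected query:
SELECT id, product, total FROM orders WHERE total BETWEEN 544.25 AND 1984.82

Result:
id | product | total  
---+---------+--------
1  | Laptop  | 770.45 
2  | Headset | 1713.08
3  | Tablet  | 971.53 
6  | Monitor | 1420.33
7  | Headset | 1093.18
8  | Phone   | 670.71 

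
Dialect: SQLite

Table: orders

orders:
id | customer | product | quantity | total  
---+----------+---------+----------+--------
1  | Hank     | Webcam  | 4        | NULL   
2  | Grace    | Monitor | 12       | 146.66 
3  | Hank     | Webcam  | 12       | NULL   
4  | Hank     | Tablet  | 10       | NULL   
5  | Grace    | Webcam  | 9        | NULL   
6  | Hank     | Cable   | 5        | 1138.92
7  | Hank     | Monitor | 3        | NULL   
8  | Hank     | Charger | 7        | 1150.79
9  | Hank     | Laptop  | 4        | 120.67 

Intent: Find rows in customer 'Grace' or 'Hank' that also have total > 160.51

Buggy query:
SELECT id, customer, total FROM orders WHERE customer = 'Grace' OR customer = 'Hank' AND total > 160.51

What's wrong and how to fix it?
Bug: Without parentheses, AND is evaluated before OR, so the total filter only applies to the 'Hank' branch

Fix: Group the OR with parentheses (or use IN), then AND the threshold

Corrected query:
SELECT id, customer, total FROM orders WHERE (customer = 'Grace' OR customer = 'Hank') AND total > 160.51

Result:
id | customer | total  
---+----------+--------
6  | Hank     | 1138.92
8  | Hank     | 1150.79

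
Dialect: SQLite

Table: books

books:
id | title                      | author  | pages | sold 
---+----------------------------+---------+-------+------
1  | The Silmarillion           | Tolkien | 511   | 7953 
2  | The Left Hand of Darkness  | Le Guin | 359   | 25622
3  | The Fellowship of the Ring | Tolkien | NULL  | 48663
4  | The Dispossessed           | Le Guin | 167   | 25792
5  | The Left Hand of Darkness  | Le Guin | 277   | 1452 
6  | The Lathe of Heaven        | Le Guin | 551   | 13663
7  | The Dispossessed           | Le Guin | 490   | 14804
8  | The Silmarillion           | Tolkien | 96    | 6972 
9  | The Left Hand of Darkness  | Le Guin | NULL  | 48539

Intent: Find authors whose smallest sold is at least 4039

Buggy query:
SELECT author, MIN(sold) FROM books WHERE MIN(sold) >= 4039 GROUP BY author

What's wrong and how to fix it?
Bug: Aggregates like MIN are computed per group after WHERE runs

Fix: Use HAVING for the per-group MIN condition

Corrected query:
SELECT author, MIN(sold) FROM books GROUP BY author HAVING MIN(sold) >= 4039

Result:
author  | MIN(sold)
--------+----------
Tolkien | 6972     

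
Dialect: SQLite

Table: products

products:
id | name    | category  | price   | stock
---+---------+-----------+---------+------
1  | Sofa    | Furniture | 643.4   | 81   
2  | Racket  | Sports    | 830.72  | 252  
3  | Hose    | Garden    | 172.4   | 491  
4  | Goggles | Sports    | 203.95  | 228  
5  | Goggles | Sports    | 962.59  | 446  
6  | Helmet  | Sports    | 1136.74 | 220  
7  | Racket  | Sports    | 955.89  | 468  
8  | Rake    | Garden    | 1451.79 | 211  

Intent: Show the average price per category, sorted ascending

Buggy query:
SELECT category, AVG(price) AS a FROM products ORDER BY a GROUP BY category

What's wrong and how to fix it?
Bug: GROUP BY must precede ORDER BY

Fix: Reorder: SELECT … FROM … GROUP BY … ORDER BY …

Corrected query:
SELECT category, AVG(price) AS a FROM products GROUP BY category ORDER BY a

Result:
category  | a      
----------+--------
Furniture | 643.4  
Garden    | 812.095
Sports    | 817.978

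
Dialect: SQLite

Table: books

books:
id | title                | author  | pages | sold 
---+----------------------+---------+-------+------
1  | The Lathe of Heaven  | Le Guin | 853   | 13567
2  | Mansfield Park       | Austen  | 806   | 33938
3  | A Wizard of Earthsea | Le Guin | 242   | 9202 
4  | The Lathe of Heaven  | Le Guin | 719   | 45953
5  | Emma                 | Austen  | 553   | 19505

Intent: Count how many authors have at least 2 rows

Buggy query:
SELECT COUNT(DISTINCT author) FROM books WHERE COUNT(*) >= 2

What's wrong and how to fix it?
Bug: WHERE filters individual rows, not groups, so a group-level COUNT is invalid there

Fix: Use a subquery that GROUPs and filters with HAVING, then count its rows

Corrected query:
SELECT COUNT(*) FROM (SELECT author FROM books GROUP BY author HAVING COUNT(*) >= 2)

Result:
COUNT(*)
--------
2       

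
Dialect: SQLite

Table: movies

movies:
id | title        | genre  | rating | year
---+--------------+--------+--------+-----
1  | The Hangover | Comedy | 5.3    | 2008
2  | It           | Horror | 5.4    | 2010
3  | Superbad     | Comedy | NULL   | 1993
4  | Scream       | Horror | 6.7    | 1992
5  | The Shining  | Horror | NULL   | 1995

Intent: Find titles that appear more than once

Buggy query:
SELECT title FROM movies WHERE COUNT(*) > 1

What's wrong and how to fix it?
Bug: WHERE can't reference COUNT(*); aggregates are computed after WHERE

Fix: Group first, then use HAVING for the count condition

Corrected query:
SELECT title FROM movies GROUP BY title HAVING COUNT(*) > 1

Result:
(no rows)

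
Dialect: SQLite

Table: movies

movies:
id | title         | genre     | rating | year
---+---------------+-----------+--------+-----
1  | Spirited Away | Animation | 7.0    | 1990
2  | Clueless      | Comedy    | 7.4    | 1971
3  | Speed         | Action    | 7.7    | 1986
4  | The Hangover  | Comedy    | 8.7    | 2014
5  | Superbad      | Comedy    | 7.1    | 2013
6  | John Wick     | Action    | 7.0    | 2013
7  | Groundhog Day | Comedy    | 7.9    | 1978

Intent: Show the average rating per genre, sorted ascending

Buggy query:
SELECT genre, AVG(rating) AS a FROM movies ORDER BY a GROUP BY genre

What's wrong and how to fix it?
Bug: ORDER BY appears before GROUP BY; SQL clause order requires GROUP BY first

Fix: Move ORDER BY to the end, after GROUP BY

Corrected query:
SELECT genre, AVG(rating) AS a FROM movies GROUP BY genre ORDER BY a

Result:
genre     | a    
----------+------
Animation | 7    
Action    | 7.35 
Comedy    | 7.775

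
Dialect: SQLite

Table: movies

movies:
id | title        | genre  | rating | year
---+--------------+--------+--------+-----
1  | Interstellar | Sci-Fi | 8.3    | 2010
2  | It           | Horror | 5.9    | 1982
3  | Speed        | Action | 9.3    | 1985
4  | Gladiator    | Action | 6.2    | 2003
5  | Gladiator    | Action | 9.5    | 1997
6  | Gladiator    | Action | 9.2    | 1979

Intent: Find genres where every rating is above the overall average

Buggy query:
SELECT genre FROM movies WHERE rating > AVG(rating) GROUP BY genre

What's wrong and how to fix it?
Bug: AVG() is an aggregate; it can't sit directly in WHERE

Fix: Use a subquery for AVG and a HAVING MIN(...) filter so the condition holds for every row in the group

Corrected query:
SELECT genre FROM movies GROUP BY genre HAVING MIN(rating) > (SELECT AVG(rating) FROM movies)

Result:
genre 
------
Sci-Fi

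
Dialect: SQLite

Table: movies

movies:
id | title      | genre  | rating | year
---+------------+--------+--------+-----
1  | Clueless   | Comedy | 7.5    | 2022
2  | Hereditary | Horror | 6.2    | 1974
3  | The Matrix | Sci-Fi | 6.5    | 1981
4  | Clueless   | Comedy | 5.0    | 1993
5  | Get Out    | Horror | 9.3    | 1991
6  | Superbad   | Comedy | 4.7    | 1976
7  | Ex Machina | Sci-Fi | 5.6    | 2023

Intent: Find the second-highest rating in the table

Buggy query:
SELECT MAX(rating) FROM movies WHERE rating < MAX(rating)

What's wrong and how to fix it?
Bug: MAX(rating) on the right of the comparison is an aggregate-in-WHERE error

Fix: Compute the overall MAX in a subquery, then take MAX of rows below it

Corrected query:
SELECT MAX(rating) FROM movies WHERE rating < (SELECT MAX(rating) FROM movies)

Result:
MAX(rating)
-----------
7.5        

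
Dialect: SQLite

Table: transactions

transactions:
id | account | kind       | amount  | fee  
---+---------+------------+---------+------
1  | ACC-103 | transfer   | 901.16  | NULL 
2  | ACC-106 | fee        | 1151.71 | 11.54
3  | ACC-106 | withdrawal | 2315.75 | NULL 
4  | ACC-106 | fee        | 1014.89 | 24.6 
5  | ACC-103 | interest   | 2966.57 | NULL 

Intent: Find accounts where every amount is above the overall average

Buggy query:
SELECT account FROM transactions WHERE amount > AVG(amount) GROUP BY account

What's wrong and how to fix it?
Bug: WHERE evaluates per row before aggregation, so AVG() is unavailable

Fix: Compute the overall average in a scalar subquery and compare each group's MIN against it in HAVING

Corrected query:
SELECT account FROM transactions GROUP BY account HAVING MIN(amount) > (SELECT AVG(amount) FROM transactions)

Result:
(no rows)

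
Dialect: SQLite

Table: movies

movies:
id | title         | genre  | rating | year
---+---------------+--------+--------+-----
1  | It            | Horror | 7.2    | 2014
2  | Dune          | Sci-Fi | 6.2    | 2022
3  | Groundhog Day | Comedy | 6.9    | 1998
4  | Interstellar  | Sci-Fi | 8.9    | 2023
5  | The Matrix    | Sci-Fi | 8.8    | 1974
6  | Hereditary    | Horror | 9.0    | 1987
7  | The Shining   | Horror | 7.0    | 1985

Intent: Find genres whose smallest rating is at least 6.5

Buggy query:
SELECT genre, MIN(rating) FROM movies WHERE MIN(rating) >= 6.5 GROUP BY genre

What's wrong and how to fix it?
Bug: Aggregates like MIN are computed per group after WHERE runs

Fix: Replace WHERE with HAVING after the GROUP BY

Corrected query:
SELECT genre, MIN(rating) FROM movies GROUP BY genre HAVING MIN(rating) >= 6.5

Result:
genre  | MIN(rating)
-------+------------
Comedy | 6.9        
Horror | 7          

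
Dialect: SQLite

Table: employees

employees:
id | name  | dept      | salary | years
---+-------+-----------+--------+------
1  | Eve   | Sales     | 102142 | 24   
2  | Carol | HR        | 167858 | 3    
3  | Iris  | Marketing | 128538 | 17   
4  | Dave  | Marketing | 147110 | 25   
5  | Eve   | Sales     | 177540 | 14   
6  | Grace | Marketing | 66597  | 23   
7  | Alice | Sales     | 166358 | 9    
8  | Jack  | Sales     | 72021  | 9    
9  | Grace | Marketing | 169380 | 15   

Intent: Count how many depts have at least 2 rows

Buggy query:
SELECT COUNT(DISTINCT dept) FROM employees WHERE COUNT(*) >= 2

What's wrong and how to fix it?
Bug: COUNT(*) cannot appear in WHERE; the per-group count doesn't exist yet

Fix: Use a subquery that GROUPs and filters with HAVING, then count its rows

Corrected query:
SELECT COUNT(*) FROM (SELECT dept FROM employees GROUP BY dept HAVING COUNT(*) >= 2)

Result:
COUNT(*)
--------
2       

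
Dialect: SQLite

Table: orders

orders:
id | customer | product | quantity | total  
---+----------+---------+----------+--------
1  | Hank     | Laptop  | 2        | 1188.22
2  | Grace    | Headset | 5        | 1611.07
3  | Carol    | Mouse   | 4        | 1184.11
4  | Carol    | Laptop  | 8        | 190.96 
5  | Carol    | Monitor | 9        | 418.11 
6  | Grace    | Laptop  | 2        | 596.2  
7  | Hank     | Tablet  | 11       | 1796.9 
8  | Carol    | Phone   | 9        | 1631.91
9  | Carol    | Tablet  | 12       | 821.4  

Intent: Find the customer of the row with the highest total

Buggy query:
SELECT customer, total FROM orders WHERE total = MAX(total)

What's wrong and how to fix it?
Bug: MAX(total) is an aggregate and cannot be used directly in WHERE

Fix: Use a subquery: WHERE total = (SELECT MAX(total) FROM orders)

Corrected query:
SELECT customer, total FROM orders WHERE total = (SELECT MAX(total) FROM orders)

Result:
customer | total 
---------+-------
Hank     | 1796.9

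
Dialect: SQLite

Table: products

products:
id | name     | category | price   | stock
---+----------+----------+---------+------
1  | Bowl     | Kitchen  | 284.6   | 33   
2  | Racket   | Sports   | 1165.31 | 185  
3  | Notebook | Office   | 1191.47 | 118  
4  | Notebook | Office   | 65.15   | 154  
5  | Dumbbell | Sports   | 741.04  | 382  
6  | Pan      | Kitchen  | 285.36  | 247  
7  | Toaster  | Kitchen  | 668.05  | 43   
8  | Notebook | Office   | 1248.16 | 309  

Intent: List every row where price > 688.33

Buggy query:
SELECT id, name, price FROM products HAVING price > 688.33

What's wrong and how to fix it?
Bug: This is a non-aggregate query (no GROUP BY, no aggregates), so in SQLite the HAVING clause is invalid here; a row-level condition belongs in WHERE

Fix: Use WHERE for row-level filtering

Corrected query:
SELECT id, name, price FROM products WHERE price > 688.33

Result:
id | name     | price  
---+----------+--------
2  | Racket   | 1165.31
3  | Notebook | 1191.47
5  | Dumbbell | 741.04 
8  | Notebook | 1248.16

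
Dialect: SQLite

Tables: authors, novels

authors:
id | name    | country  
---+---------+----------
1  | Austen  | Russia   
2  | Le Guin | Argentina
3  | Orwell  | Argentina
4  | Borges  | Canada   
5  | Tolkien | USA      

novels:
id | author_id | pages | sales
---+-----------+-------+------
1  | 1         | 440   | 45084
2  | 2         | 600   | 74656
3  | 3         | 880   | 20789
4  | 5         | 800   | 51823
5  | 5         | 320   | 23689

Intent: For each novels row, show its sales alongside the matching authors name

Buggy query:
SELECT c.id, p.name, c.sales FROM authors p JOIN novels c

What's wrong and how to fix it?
Bug: JOIN with no ON clause produces a cartesian product; every novels row pairs with every authors row

Fix: Add ON c.author_id = p.id to the JOIN

Corrected query:
SELECT c.id, p.name, c.sales FROM authors p JOIN novels c ON c.author_id = p.id

Result:
id | name    | sales
---+---------+------
1  | Austen  | 45084
2  | Le Guin | 74656
3  | Orwell  | 20789
4  | Tolkien | 51823
5  | Tolkien | 23689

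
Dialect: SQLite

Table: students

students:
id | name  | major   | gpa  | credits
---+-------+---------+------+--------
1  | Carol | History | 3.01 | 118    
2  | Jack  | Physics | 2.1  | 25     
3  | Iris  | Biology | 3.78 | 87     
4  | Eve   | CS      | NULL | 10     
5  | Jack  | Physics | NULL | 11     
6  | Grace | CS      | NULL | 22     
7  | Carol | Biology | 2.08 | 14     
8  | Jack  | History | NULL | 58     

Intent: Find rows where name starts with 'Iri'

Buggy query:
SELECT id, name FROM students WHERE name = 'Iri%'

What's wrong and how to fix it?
Bug: '=' compares the literal string including the % character; pattern matching needs LIKE

Fix: Use LIKE for wildcard pattern matching

Corrected query:
SELECT id, name FROM students WHERE name LIKE 'Iri%'

Result:
id | name
---+-----
3  | Iris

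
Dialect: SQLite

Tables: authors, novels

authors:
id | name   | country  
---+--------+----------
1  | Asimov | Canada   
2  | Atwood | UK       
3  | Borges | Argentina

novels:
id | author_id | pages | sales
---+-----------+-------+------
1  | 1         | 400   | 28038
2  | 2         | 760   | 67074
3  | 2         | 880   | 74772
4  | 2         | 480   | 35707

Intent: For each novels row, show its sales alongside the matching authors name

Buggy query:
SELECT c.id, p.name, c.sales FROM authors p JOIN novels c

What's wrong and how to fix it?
Bug: JOIN with no ON clause produces a cartesian product; every novels row pairs with every authors row

Fix: Add ON c.author_id = p.id to the JOIN

Corrected query:
SELECT c.id, p.name, c.sales FROM authors p JOIN novels c ON c.author_id = p.id

Result:
id | name   | sales
---+--------+------
1  | Asimov | 28038
2  | Atwood | 67074
3  | Atwood | 74772
4  | Atwood | 35707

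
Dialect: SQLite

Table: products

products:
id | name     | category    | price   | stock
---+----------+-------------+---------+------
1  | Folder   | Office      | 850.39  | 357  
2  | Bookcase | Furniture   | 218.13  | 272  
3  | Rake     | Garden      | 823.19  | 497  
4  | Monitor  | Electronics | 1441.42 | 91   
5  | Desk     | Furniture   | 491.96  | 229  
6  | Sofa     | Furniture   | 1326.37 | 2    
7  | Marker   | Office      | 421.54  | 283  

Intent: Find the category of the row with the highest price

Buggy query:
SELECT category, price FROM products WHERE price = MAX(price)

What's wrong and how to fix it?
Bug: WHERE is evaluated per row; an aggregate over the whole table isn't defined there

Fix: Use a subquery: WHERE price = (SELECT MAX(price) FROM products)

Corrected query:
SELECT category, price FROM products WHERE price = (SELECT MAX(price) FROM products)

Result:
category    | price  
------------+--------
Electronics | 1441.42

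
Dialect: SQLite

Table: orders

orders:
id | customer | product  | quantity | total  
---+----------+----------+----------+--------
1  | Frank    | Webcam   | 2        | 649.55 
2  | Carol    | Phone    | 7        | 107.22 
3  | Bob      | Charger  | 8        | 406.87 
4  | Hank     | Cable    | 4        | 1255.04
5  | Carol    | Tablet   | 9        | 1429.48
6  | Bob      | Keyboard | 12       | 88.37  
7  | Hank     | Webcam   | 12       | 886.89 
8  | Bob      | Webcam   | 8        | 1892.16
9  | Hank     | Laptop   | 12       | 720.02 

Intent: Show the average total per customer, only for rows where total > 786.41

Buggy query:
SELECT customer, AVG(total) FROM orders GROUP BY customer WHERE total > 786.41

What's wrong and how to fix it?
Bug: WHERE cannot follow GROUP BY

Fix: Move the WHERE clause before GROUP BY

Corrected query:
SELECT customer, AVG(total) FROM orders WHERE total > 786.41 GROUP BY customer

Result:
customer | AVG(total)
---------+-----------
Bob      | 1892.16   
Carol    | 1429.48   
Hank     | 1070.965  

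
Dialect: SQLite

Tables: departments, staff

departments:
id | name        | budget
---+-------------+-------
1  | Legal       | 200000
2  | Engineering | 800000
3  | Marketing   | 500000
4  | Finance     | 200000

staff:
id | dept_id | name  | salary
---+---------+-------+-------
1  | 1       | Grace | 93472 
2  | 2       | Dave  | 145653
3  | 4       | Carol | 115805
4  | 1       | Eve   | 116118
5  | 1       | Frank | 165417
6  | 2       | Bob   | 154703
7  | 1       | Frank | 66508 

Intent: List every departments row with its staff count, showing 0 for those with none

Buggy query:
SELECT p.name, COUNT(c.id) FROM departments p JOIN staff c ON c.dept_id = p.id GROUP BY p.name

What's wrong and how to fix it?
Bug: An inner join excludes parents with zero children

Fix: Switch to LEFT JOIN to retain unmatched parent rows

Corrected query:
SELECT p.name, COUNT(c.id) FROM departments p LEFT JOIN staff c ON c.dept_id = p.id GROUP BY p.name

Result:
name        | COUNT(c.id)
------------+------------
Engineering | 2          
Finance     | 1          
Legal       | 4          
Marketing   | 0          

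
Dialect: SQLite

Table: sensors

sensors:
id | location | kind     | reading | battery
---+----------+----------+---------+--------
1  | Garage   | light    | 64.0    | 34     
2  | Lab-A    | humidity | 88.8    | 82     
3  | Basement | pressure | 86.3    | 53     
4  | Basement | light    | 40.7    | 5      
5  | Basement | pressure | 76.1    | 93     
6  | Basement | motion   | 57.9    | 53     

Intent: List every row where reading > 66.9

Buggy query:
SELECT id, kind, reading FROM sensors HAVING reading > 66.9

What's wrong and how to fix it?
Bug: This is a non-aggregate query (no GROUP BY, no aggregates), so in SQLite the HAVING clause is invalid here; a row-level condition belongs in WHERE

Fix: Replace HAVING with WHERE since the condition applies to individual rows

Corrected query:
SELECT id, kind, reading FROM sensors WHERE reading > 66.9

Result:
id | kind     | reading
---+----------+--------
2  | humidity | 88.8   
3  | pressure | 86.3   
5  | pressure | 76.1   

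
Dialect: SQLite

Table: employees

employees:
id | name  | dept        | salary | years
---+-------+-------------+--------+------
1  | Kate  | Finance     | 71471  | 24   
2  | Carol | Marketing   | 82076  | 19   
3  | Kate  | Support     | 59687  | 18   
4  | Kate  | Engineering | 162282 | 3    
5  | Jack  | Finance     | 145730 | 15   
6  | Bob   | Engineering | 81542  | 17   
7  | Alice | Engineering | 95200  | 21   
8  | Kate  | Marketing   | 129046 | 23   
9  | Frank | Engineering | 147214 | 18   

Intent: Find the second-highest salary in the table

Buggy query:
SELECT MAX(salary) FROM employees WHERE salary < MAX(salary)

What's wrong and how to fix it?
Bug: The inner MAX is an aggregate inside WHERE, which is not allowed

Fix: Compute the overall MAX in a subquery, then take MAX of rows below it

Corrected query:
SELECT MAX(salary) FROM employees WHERE salary < (SELECT MAX(salary) FROM employees)

Result:
MAX(salary)
-----------
147214     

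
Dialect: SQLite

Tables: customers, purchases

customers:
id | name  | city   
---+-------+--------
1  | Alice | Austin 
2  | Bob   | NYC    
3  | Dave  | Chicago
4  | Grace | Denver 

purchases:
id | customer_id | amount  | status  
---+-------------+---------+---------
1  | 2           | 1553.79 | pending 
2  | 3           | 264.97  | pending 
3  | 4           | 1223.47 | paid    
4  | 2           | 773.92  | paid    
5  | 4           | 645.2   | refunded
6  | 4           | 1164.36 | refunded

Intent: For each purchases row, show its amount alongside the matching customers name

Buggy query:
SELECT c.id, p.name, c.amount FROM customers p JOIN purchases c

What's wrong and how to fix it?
Bug: Missing join condition: each purchases row is matched to all customers rows instead of just its own

Fix: Specify the join condition linking the foreign key to the parent id

Corrected query:
SELECT c.id, p.name, c.amount FROM customers p JOIN purchases c ON c.customer_id = p.id

Result:
id | name  | amount 
---+-------+--------
1  | Bob   | 1553.79
2  | Dave  | 264.97 
3  | Grace | 1223.47
4  | Bob   | 773.92 
5  | Grace | 645.2  
6  | Grace | 1164.36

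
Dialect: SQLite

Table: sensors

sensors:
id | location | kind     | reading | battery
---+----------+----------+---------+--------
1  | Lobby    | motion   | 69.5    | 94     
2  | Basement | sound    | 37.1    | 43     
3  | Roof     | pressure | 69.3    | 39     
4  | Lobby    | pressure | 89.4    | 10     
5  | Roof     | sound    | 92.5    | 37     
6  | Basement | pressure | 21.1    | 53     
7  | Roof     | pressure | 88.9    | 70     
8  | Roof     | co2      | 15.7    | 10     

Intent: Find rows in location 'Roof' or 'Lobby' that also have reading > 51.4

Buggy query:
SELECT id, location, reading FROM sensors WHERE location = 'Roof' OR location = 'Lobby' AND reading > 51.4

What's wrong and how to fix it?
Bug: Without parentheses, AND is evaluated before OR, so the reading filter only applies to the 'Lobby' branch

Fix: Group the OR with parentheses (or use IN), then AND the threshold

Corrected query:
SELECT id, location, reading FROM sensors WHERE (location = 'Roof' OR location = 'Lobby') AND reading > 51.4

Result:
id | location | reading
---+----------+--------
1  | Lobby    | 69.5   
3  | Roof     | 69.3   
4  | Lobby    | 89.4   
5  | Roof     | 92.5   
7  | Roof     | 88.9   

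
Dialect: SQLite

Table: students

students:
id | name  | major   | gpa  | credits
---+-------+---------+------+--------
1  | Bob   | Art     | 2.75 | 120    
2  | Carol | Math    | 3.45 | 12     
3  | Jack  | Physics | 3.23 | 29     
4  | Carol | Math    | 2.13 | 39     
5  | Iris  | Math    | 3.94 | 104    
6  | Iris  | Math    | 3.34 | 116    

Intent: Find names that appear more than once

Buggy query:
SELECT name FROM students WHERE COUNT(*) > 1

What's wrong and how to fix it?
Bug: WHERE can't reference COUNT(*); aggregates are computed after WHERE

Fix: Group first, then use HAVING for the count condition

Corrected query:
SELECT name FROM students GROUP BY name HAVING COUNT(*) > 1

Result:
name 
-----
Carol
Iris 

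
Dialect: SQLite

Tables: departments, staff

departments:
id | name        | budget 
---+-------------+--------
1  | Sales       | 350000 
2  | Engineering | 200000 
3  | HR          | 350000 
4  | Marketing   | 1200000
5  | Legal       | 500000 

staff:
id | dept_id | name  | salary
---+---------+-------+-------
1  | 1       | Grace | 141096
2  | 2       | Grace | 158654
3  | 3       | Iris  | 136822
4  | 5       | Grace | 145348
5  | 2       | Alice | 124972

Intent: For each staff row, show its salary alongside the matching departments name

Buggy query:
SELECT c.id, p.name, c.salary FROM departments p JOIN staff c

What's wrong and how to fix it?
Bug: JOIN with no ON clause produces a cartesian product; every staff row pairs with every departments row

Fix: Specify the join condition linking the foreign key to the parent id

Corrected query:
SELECT c.id, p.name, c.salary FROM departments p JOIN staff c ON c.dept_id = p.id

Result:
id | name        | salary
---+-------------+-------
1  | Sales       | 141096
2  | Engineering | 158654
3  | HR          | 136822
4  | Legal       | 145348
5  | Engineering | 124972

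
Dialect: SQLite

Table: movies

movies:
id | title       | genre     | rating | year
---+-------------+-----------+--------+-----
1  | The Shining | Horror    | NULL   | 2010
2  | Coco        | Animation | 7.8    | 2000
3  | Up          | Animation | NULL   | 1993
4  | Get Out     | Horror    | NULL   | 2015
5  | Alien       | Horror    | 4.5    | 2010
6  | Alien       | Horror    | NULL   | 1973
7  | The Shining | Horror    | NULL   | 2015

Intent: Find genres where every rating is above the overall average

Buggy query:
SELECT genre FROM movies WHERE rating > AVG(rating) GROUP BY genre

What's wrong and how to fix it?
Bug: AVG() is an aggregate; it can't sit directly in WHERE

Fix: Use a subquery for AVG and a HAVING MIN(...) filter so the condition holds for every row in the group

Corrected query:
SELECT genre FROM movies GROUP BY genre HAVING MIN(rating) > (SELECT AVG(rating) FROM movies)

Result:
genre    
---------
Animation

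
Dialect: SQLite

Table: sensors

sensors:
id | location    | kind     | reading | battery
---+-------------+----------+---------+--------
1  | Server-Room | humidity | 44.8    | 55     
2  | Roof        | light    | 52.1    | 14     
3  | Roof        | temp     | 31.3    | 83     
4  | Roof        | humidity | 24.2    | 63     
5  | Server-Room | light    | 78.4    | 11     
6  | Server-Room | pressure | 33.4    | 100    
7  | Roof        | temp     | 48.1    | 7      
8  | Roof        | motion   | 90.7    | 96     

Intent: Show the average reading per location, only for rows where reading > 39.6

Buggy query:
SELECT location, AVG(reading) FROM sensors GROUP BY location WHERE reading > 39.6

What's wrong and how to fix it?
Bug: WHERE cannot follow GROUP BY

Fix: Place WHERE between FROM and GROUP BY

Corrected query:
SELECT location, AVG(reading) FROM sensors WHERE reading > 39.6 GROUP BY location

Result:
location    | AVG(reading)
------------+-------------
Roof        | 63.633333   
Server-Room | 61.6        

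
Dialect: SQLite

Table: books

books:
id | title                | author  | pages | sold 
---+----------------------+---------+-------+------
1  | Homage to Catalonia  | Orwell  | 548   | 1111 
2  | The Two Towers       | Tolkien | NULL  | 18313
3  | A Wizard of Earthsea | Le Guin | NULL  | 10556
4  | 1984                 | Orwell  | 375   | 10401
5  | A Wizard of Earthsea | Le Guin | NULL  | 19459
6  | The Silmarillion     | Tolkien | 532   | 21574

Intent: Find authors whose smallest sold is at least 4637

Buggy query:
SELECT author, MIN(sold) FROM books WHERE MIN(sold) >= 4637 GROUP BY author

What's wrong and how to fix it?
Bug: Aggregates like MIN are computed per group after WHERE runs

Fix: Replace WHERE with HAVING after the GROUP BY

Corrected query:
SELECT author, MIN(sold) FROM books GROUP BY author HAVING MIN(sold) >= 4637

Result:
author  | MIN(sold)
--------+----------
Le Guin | 10556    
Tolkien | 18313    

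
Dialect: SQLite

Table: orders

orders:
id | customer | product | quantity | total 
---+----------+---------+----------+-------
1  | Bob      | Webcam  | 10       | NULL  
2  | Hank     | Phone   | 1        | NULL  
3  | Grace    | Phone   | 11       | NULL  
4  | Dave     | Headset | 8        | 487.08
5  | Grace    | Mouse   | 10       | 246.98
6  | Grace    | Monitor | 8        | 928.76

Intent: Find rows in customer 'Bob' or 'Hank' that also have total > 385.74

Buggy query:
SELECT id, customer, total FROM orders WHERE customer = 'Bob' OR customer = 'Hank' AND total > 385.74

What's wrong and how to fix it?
Bug: Without parentheses, AND is evaluated before OR, so the total filter only applies to the 'Hank' branch

Fix: Group the OR with parentheses (or use IN), then AND the threshold

Corrected query:
SELECT id, customer, total FROM orders WHERE (customer = 'Bob' OR customer = 'Hank') AND total > 385.74

Result:
(no rows)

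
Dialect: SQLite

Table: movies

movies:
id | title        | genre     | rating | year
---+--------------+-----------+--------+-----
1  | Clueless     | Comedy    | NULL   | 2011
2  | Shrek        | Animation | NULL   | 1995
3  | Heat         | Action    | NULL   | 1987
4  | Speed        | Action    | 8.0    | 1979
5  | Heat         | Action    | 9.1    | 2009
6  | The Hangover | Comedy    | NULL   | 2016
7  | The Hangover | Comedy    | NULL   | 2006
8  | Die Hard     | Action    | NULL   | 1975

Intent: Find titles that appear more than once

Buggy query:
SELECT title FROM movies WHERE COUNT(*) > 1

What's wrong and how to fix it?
Bug: WHERE can't reference COUNT(*); aggregates are computed after WHERE

Fix: GROUP BY title, then filter groups with HAVING COUNT(*) > 1

Corrected query:
SELECT title FROM movies GROUP BY title HAVING COUNT(*) > 1

Result:
title       
------------
Heat        
The Hangover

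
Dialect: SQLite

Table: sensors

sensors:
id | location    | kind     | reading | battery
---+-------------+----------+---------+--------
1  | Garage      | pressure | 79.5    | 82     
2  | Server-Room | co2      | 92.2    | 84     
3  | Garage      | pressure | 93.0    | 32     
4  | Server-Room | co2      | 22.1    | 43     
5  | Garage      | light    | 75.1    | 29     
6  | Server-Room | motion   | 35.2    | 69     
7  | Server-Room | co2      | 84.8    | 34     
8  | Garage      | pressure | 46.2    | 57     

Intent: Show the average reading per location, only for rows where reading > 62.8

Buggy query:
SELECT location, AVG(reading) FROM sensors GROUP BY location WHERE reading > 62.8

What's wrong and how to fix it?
Bug: Row-level WHERE must come before GROUP BY in the clause order

Fix: Move the WHERE clause before GROUP BY

Corrected query:
SELECT location, AVG(reading) FROM sensors WHERE reading > 62.8 GROUP BY location

Result:
location    | AVG(reading)
------------+-------------
Garage      | 82.533333   
Server-Room | 88.5        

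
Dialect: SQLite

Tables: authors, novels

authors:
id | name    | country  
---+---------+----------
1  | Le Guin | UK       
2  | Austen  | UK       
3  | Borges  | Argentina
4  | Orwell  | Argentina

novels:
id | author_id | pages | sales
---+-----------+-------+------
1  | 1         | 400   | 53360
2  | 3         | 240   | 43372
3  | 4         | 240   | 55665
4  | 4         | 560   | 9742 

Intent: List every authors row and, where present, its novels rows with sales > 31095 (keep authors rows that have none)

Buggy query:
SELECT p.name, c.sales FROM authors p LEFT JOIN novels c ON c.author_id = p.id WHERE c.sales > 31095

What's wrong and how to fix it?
Bug: A WHERE condition on the right-hand table after LEFT JOIN drops unmatched parents

Fix: Move the right-table condition into the ON clause so unmatched parents are kept

Corrected query:
SELECT p.name, c.sales FROM authors p LEFT JOIN novels c ON c.author_id = p.id AND c.sales > 31095

Result:
name    | sales
--------+------
Le Guin | 53360
Austen  | NULL 
Borges  | 43372
Orwell  | 55665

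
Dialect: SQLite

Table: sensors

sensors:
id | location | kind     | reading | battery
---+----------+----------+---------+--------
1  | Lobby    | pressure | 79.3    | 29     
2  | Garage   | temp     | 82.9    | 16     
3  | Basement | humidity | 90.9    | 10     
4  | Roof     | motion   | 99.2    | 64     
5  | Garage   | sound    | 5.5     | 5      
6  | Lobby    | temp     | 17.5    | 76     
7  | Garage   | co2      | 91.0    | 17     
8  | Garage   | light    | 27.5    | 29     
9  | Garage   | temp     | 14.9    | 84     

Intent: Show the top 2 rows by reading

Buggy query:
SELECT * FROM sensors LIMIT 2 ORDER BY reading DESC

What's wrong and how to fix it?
Bug: ORDER BY cannot follow LIMIT; LIMIT is the final clause

Fix: Sort with ORDER BY, then apply LIMIT

Corrected query:
SELECT * FROM sensors ORDER BY reading DESC LIMIT 2

Result:
id | location | kind   | reading | battery
---+----------+--------+---------+--------
4  | Roof     | motion | 99.2    | 64     
7  | Garage   | co2    | 91      | 17     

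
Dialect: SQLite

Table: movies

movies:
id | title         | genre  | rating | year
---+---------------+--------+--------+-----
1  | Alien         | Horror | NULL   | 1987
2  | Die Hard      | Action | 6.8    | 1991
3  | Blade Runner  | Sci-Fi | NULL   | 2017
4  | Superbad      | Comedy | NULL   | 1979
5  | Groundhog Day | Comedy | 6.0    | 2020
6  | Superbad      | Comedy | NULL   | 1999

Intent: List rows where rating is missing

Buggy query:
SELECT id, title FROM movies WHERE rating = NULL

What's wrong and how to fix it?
Bug: Comparing to NULL with '=' never matches; NULL = NULL is unknown, not true

Fix: Use IS NULL to test for NULL

Corrected query:
SELECT id, title FROM movies WHERE rating IS NULL

Result:
id | title       
---+-------------
1  | Alien       
3  | Blade Runner
4  | Superbad    
6  | Superbad    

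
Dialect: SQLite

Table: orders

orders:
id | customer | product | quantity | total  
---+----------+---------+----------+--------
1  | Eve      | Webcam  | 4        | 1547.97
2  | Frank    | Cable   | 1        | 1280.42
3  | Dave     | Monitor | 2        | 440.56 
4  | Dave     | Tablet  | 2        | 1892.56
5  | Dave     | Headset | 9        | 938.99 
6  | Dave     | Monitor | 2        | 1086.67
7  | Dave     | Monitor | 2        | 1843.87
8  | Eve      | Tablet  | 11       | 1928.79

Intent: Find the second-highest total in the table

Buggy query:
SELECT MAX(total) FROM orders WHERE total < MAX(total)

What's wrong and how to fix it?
Bug: MAX(total) on the right of the comparison is an aggregate-in-WHERE error

Fix: Put the inner MAX in a scalar subquery

Corrected query:
SELECT MAX(total) FROM orders WHERE total < (SELECT MAX(total) FROM orders)

Result:
MAX(total)
----------
1892.56   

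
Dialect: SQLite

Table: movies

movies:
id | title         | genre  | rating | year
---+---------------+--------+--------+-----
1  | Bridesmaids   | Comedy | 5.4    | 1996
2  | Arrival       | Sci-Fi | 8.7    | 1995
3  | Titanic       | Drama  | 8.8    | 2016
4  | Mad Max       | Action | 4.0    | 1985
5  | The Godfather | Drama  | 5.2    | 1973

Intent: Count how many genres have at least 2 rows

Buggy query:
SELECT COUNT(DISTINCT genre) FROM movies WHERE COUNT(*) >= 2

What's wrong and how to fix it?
Bug: WHERE filters individual rows, not groups, so a group-level COUNT is invalid there

Fix: Group first with HAVING COUNT(*) >= 2, then COUNT the resulting groups

Corrected query:
SELECT COUNT(*) FROM (SELECT genre FROM movies GROUP BY genre HAVING COUNT(*) >= 2)

Result:
COUNT(*)
--------
1       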